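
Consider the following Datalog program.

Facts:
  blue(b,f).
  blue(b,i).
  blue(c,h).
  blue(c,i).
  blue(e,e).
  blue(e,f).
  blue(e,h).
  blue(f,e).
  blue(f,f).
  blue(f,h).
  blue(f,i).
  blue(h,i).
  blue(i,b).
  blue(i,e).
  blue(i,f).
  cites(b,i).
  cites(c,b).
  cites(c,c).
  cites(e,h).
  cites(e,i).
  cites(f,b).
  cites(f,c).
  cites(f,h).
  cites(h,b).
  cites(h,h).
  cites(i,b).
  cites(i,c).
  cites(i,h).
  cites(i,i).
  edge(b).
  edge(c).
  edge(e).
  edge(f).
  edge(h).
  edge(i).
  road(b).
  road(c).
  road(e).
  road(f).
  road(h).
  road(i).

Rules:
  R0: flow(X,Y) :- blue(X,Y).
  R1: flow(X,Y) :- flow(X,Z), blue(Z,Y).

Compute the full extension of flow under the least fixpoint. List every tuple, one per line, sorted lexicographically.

flow(b,b)
flow(b,e)
flow(b,f)
flow(b,h)
flow(b,i)
flow(c,b)
flow(c,e)
flow(c,f)
flow(c,h)
flow(c,i)
flow(e,b)
flow(e,e)
flow(e,f)
flow(e,h)
flow(e,i)
flow(f,b)
flow(f,e)
flow(f,f)
flow(f,h)
flow(f,i)
flow(h,b)
flow(h,e)
flow(h,f)
flow(h,h)
flow(h,i)
flow(i,b)
flow(i,e)
flow(i,f)
flow(i,h)
flow(i,i)

round 1: derive flow(b,f) via R0 from blue(b,f)
round 1: derive flow(b,i) via R0 from blue(b,i)
round 1: derive flow(c,h) via R0 from blue(c,h)
round 1: derive flow(c,i) via R0 from blue(c,i)
round 1: derive flow(e,e) via R0 from blue(e,e)
round 1: derive flow(e,f) via R0 from blue(e,f)
round 1: derive flow(e,h) via R0 from blue(e,h)
round 1: derive flow(f,e) via R0 from blue(f,e)
round 1: derive flow(f,f) via R0 from blue(f,f)
round 1: derive flow(f,h) via R0 from blue(f,h)
round 1: derive flow(f,i) via R0 from blue(f,i)
round 1: derive flow(h,i) via R0 from blue(h,i)
round 1: derive flow(i,b) via R0 from blue(i,b)
round 1: derive flow(i,e) via R0 from blue(i,e)
round 1: derive flow(i,f) via R0 from blue(i,f)
round 2: derive flow(b,b) via R1 from flow(b,i), blue(i,b)
round 2: derive flow(b,e) via R1 from flow(b,f), blue(f,e)
round 2: derive flow(b,h) via R1 from flow(b,f), blue(f,h)
round 2: derive flow(c,b) via R1 from flow(c,i), blue(i,b)
round 2: derive flow(c,e) via R1 from flow(c,i), blue(i,e)
round 2: derive flow(c,f) via R1 from flow(c,i), blue(i,f)
round 2: derive flow(e,i) via R1 from flow(e,f), blue(f,i)
round 2: derive flow(f,b) via R1 from flow(f,i), blue(i,b)
round 2: derive flow(h,b) via R1 from flow(h,i), blue(i,b)
round 2: derive flow(h,e) via R1 from flow(h,i), blue(i,e)
round 2: derive flow(h,f) via R1 from flow(h,i), blue(i,f)
round 2: derive flow(i,h) via R1 from flow(i,e), blue(e,h)
round 2: derive flow(i,i) via R1 from flow(i,b), blue(b,i)
round 3: derive flow(e,b) via R1 from flow(e,i), blue(i,b)
round 3: derive flow(h,h) via R1 from flow(h,e), blue(e,h)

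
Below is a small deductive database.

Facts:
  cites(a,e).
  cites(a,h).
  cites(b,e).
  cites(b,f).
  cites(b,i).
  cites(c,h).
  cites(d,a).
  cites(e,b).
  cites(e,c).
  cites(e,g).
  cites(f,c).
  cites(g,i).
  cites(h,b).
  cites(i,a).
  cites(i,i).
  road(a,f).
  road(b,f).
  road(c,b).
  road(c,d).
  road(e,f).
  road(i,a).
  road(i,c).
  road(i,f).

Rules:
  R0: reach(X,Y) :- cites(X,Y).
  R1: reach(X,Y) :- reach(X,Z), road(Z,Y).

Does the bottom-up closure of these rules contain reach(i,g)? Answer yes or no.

no

round 1: derive reach(a,e) via R0 from cites(a,e)
round 1: derive reach(a,h) via R0 from cites(a,h)
round 1: derive reach(b,e) via R0 from cites(b,e)
round 1: derive reach(b,f) via R0 from cites(b,f)
round 1: derive reach(b,i) via R0 from cites(b,i)
round 1: derive reach(c,h) via R0 from cites(c,h)
round 1: derive reach(d,a) via R0 from cites(d,a)
round 1: derive reach(e,b) via R0 from cites(e,b)
round 1: derive reach(e,c) via R0 from cites(e,c)
round 1: derive reach(e,g) via R0 from cites(e,g)
round 1: derive reach(f,c) via R0 from cites(f,c)
round 1: derive reach(g,i) via R0 from cites(g,i)
round 1: derive reach(h,b) via R0 from cites(h,b)
round 1: derive reach(i,a) via R0 from cites(i,a)
round 1: derive reach(i,i) via R0 from cites(i,i)
round 2: derive reach(a,f) via R1 from reach(a,e), road(e,f)
round 2: derive reach(b,a) via R1 from reach(b,i), road(i,a)
round 2: derive reach(b,c) via R1 from reach(b,i), road(i,c)
round 2: derive reach(d,f) via R1 from reach(d,a), road(a,f)
round 2: derive reach(e,d) via R1 from reach(e,c), road(c,d)
round 2: derive reach(e,f) via R1 from reach(e,b), road(b,f)
round 2: derive reach(f,b) via R1 from reach(f,c), road(c,b)
round 2: derive reach(f,d) via R1 from reach(f,c), road(c,d)
round 2: derive reach(g,a) via R1 from reach(g,i), road(i,a)
round 2: derive reach(g,c) via R1 from reach(g,i), road(i,c)
round 2: derive reach(g,f) via R1 from reach(g,i), road(i,f)
round 2: derive reach(h,f) via R1 from reach(h,b), road(b,f)
round 2: derive reach(i,c) via R1 from reach(i,i), road(i,c)
round 2: derive reach(i,f) via R1 from reach(i,a), road(a,f)
round 3: derive reach(b,b) via R1 from reach(b,c), road(c,b)
round 3: derive reach(b,d) via R1 from reach(b,c), road(c,d)
round 3: derive reach(f,f) via R1 from reach(f,b), road(b,f)
round 3: derive reach(g,b) via R1 from reach(g,c), road(c,b)
round 3: derive reach(g,d) via R1 from reach(g,c), road(c,d)
round 3: derive reach(i,b) via R1 from reach(i,c), road(c,b)
round 3: derive reach(i,d) via R1 from reach(i,c), road(c,d)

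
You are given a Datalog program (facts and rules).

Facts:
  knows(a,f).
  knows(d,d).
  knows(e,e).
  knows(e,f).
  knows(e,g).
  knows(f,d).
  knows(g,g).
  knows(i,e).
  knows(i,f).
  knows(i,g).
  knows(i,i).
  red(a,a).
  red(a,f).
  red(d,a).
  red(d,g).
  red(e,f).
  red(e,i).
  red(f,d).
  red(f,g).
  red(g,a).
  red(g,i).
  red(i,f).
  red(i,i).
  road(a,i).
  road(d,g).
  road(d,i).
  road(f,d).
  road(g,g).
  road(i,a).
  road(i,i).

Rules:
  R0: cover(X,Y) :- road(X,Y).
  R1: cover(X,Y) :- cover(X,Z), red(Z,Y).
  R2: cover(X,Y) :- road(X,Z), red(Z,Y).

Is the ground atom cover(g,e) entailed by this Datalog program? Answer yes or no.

no

round 1: derive cover(a,i) via R0 from road(a,i)
round 1: derive cover(d,g) via R0 from road(d,g)
round 1: derive cover(d,i) via R0 from road(d,i)
round 1: derive cover(f,d) via R0 from road(f,d)
round 1: derive cover(g,g) via R0 from road(g,g)
round 1: derive cover(i,a) via R0 from road(i,a)
round 1: derive cover(i,i) via R0 from road(i,i)
round 1: derive cover(a,f) via R2 from road(a,i), red(i,f)
round 1: derive cover(d,a) via R2 from road(d,g), red(g,a)
round 1: derive cover(d,f) via R2 from road(d,i), red(i,f)
round 1: derive cover(f,a) via R2 from road(f,d), red(d,a)
round 1: derive cover(f,g) via R2 from road(f,d), red(d,g)
round 1: derive cover(g,a) via R2 from road(g,g), red(g,a)
round 1: derive cover(g,i) via R2 from road(g,g), red(g,i)
round 1: derive cover(i,f) via R2 from road(i,a), red(a,f)
round 2: derive cover(a,d) via R1 from cover(a,f), red(f,d)
round 2: derive cover(a,g) via R1 from cover(a,f), red(f,g)
round 2: derive cover(d,d) via R1 from cover(d,f), red(f,d)
round 2: derive cover(f,f) via R1 from cover(f,a), red(a,f)
round 2: derive cover(f,i) via R1 from cover(f,g), red(g,i)
round 2: derive cover(g,f) via R1 from cover(g,a), red(a,f)
round 2: derive cover(i,d) via R1 from cover(i,f), red(f,d)
round 2: derive cover(i,g) via R1 from cover(i,f), red(f,g)
round 3: derive cover(a,a) via R1 from cover(a,d), red(d,a)
round 3: derive cover(g,d) via R1 from cover(g,f), red(f,d)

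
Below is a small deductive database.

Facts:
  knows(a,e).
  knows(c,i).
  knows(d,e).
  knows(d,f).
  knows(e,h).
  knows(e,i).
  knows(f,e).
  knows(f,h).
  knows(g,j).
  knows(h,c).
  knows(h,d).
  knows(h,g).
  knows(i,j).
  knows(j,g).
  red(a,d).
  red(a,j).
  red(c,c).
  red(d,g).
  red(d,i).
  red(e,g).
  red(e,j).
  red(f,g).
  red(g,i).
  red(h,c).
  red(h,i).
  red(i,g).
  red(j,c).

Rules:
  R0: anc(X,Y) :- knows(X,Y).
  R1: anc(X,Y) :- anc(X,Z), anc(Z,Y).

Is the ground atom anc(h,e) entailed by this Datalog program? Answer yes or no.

round 1: derive anc(a,e) via R0 from knows(a,e)
round 1: derive anc(c,i) via R0 from knows(c,i)
round 1: derive anc(d,e) via R0 from knows(d,e)
round 1: derive anc(d,f) via R0 from knows(d,f)
round 1: derive anc(e,h) via R0 from knows(e,h)
round 1: derive anc(e,i) via R0 from knows(e,i)
round 1: derive anc(f,e) via R0 from knows(f,e)
round 1: derive anc(f,h) via R0 from knows(f,h)
round 1: derive anc(g,j) via R0 from knows(g,j)
round 1: derive anc(h,c) via R0 from knows(h,c)
round 1: derive anc(h,d) via R0 from knows(h,d)
round 1: derive anc(h,g) via R0 from knows(h,g)
round 1: derive anc(i,j) via R0 from knows(i,j)
round 1: derive anc(j,g) via R0 from knows(j,g)
round 2: derive anc(a,h) via R1 from anc(a,e), anc(e,h)
round 2: derive anc(a,i) via R1 from anc(a,e), anc(e,i)
round 2: derive anc(c,j) via R1 from anc(c,i), anc(i,j)
round 2: derive anc(d,h) via R1 from anc(d,e), anc(e,h)
round 2: derive anc(d,i) via R1 from anc(d,e), anc(e,i)
round 2: derive anc(e,c) via R1 from anc(e,h), anc(h,c)
round 2: derive anc(e,d) via R1 from anc(e,h), anc(h,d)
round 2: derive anc(e,g) via R1 from anc(e,h), anc(h,g)
round 2: derive anc(e,j) via R1 from anc(e,i), anc(i,j)
round 2: derive anc(f,c) via R1 from anc(f,h), anc(h,c)
round 2: derive anc(f,d) via R1 from anc(f,h), anc(h,d)
round 2: derive anc(f,g) via R1 from anc(f,h), anc(h,g)
round 2: derive anc(f,i) via R1 from anc(f,e), anc(e,i)
round 2: derive anc(g,g) via R1 from anc(g,j), anc(j,g)
round 2: derive anc(h,e) via R1 from anc(h,d), anc(d,e)
round 2: derive anc(h,f) via R1 from anc(h,d), anc(d,f)
round 2: derive anc(h,i) via R1 from anc(h,c), anc(c,i)
round 2: derive anc(h,j) via R1 from anc(h,g), anc(g,j)
round 2: derive anc(i,g) via R1 from anc(i,j), anc(j,g)
round 2: derive anc(j,j) via R1 from anc(j,g), anc(g,j)
round 3: derive anc(a,c) via R1 from anc(a,e), anc(e,c)
round 3: derive anc(a,d) via R1 from anc(a,e), anc(e,d)
round 3: derive anc(a,f) via R1 from anc(a,h), anc(h,f)
round 3: derive anc(a,g) via R1 from anc(a,e), anc(e,g)
round 3: derive anc(a,j) via R1 from anc(a,e), anc(e,j)
round 3: derive anc(c,g) via R1 from anc(c,i), anc(i,g)
round 3: derive anc(d,c) via R1 from anc(d,e), anc(e,c)
round 3: derive anc(d,d) via R1 from anc(d,e), anc(e,d)
round 3: derive anc(d,g) via R1 from anc(d,e), anc(e,g)
round 3: derive anc(d,j) via R1 from anc(d,e), anc(e,j)
round 3: derive anc(e,e) via R1 from anc(e,d), anc(d,e)
round 3: derive anc(e,f) via R1 from anc(e,d), anc(d,f)
round 3: derive anc(f,f) via R1 from anc(f,d), anc(d,f)
round 3: derive anc(f,j) via R1 from anc(f,c), anc(c,j)
round 3: derive anc(h,h) via R1 from anc(h,d), anc(d,h)

yes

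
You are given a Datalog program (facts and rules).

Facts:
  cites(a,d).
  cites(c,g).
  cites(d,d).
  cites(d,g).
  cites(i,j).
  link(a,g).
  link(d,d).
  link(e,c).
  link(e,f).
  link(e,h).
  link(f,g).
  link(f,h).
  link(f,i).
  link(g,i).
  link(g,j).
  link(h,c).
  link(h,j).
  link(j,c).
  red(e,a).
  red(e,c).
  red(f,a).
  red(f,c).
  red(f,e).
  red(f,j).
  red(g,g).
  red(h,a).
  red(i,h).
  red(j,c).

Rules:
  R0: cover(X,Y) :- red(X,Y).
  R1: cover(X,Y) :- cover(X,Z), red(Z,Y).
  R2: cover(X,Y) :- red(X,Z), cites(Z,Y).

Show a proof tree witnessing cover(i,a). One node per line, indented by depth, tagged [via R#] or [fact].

cover(i,a)  [via R1]
  cover(i,h)  [via R0]
    red(i,h)  [fact]
  red(h,a)  [fact]

round 1: derive cover(e,a) via R0 from red(e,a)
round 1: derive cover(e,c) via R0 from red(e,c)
round 1: derive cover(f,a) via R0 from red(f,a)
round 1: derive cover(f,c) via R0 from red(f,c)
round 1: derive cover(f,e) via R0 from red(f,e)
round 1: derive cover(f,j) via R0 from red(f,j)
round 1: derive cover(g,g) via R0 from red(g,g)
round 1: derive cover(h,a) via R0 from red(h,a)
round 1: derive cover(i,h) via R0 from red(i,h)
round 1: derive cover(j,c) via R0 from red(j,c)
round 1: derive cover(e,d) via R2 from red(e,a), cites(a,d)
round 1: derive cover(e,g) via R2 from red(e,c), cites(c,g)
round 1: derive cover(f,d) via R2 from red(f,a), cites(a,d)
round 1: derive cover(f,g) via R2 from red(f,c), cites(c,g)
round 1: derive cover(h,d) via R2 from red(h,a), cites(a,d)
round 1: derive cover(j,g) via R2 from red(j,c), cites(c,g)
round 2: derive cover(i,a) via R1 from cover(i,h), red(h,a)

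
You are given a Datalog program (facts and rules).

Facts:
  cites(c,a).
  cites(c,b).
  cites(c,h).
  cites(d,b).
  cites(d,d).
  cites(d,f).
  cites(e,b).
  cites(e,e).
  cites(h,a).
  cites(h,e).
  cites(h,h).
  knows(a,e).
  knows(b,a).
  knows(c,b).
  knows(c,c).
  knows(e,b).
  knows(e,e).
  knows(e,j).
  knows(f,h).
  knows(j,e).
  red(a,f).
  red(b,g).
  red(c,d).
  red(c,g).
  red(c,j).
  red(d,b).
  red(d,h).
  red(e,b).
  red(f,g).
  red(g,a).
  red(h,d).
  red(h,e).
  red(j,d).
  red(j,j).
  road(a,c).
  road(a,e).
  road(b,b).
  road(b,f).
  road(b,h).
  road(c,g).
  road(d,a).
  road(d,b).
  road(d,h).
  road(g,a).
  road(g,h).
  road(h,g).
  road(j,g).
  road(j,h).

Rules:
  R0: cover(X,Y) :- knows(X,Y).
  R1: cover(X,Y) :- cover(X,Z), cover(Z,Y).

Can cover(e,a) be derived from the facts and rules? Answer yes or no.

round 1: derive cover(a,e) via R0 from knows(a,e)
round 1: derive cover(b,a) via R0 from knows(b,a)
round 1: derive cover(c,b) via R0 from knows(c,b)
round 1: derive cover(c,c) via R0 from knows(c,c)
round 1: derive cover(e,b) via R0 from knows(e,b)
round 1: derive cover(e,e) via R0 from knows(e,e)
round 1: derive cover(e,j) via R0 from knows(e,j)
round 1: derive cover(f,h) via R0 from knows(f,h)
round 1: derive cover(j,e) via R0 from knows(j,e)
round 2: derive cover(a,b) via R1 from cover(a,e), cover(e,b)
round 2: derive cover(a,j) via R1 from cover(a,e), cover(e,j)
round 2: derive cover(b,e) via R1 from cover(b,a), cover(a,e)
round 2: derive cover(c,a) via R1 from cover(c,b), cover(b,a)
round 2: derive cover(e,a) via R1 from cover(e,b), cover(b,a)
round 2: derive cover(j,b) via R1 from cover(j,e), cover(e,b)
round 2: derive cover(j,j) via R1 from cover(j,e), cover(e,j)
round 3: derive cover(a,a) via R1 from cover(a,b), cover(b,a)
round 3: derive cover(b,b) via R1 from cover(b,a), cover(a,b)
round 3: derive cover(b,j) via R1 from cover(b,a), cover(a,j)
round 3: derive cover(c,e) via R1 from cover(c,a), cover(a,e)
round 3: derive cover(c,j) via R1 from cover(c,a), cover(a,j)
round 3: derive cover(j,a) via R1 from cover(j,b), cover(b,a)

yes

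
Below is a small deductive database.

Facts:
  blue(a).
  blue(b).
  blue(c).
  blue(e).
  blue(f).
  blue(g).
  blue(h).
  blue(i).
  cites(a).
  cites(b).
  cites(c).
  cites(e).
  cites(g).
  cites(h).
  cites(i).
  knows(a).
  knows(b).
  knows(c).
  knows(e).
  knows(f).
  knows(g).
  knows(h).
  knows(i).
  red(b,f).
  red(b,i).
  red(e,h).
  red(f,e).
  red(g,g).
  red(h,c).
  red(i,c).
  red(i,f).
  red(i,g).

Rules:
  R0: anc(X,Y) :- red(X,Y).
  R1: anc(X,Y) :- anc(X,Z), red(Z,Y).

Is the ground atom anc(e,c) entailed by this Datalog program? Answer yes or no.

yes

round 1: derive anc(b,f) via R0 from red(b,f)
round 1: derive anc(b,i) via R0 from red(b,i)
round 1: derive anc(e,h) via R0 from red(e,h)
round 1: derive anc(f,e) via R0 from red(f,e)
round 1: derive anc(g,g) via R0 from red(g,g)
round 1: derive anc(h,c) via R0 from red(h,c)
round 1: derive anc(i,c) via R0 from red(i,c)
round 1: derive anc(i,f) via R0 from red(i,f)
round 1: derive anc(i,g) via R0 from red(i,g)
round 2: derive anc(b,c) via R1 from anc(b,i), red(i,c)
round 2: derive anc(b,e) via R1 from anc(b,f), red(f,e)
round 2: derive anc(b,g) via R1 from anc(b,i), red(i,g)
round 2: derive anc(e,c) via R1 from anc(e,h), red(h,c)
round 2: derive anc(f,h) via R1 from anc(f,e), red(e,h)
round 2: derive anc(i,e) via R1 from anc(i,f), red(f,e)
round 3: derive anc(b,h) via R1 from anc(b,e), red(e,h)
round 3: derive anc(f,c) via R1 from anc(f,h), red(h,c)
round 3: derive anc(i,h) via R1 from anc(i,e), red(e,h)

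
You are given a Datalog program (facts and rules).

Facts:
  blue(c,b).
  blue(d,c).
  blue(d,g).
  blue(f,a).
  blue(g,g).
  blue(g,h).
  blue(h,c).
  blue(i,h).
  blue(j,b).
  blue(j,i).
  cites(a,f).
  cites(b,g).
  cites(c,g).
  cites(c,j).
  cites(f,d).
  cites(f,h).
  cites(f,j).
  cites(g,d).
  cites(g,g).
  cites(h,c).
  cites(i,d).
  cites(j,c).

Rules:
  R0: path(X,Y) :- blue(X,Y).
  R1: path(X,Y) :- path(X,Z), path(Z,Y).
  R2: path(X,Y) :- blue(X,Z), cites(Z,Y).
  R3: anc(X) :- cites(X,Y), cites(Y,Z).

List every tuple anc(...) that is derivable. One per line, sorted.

anc(a)
anc(b)
anc(c)
anc(f)
anc(g)
anc(h)
anc(j)

round 1: derive anc(a) via R3 from cites(a,f), cites(f,d)
round 1: derive anc(b) via R3 from cites(b,g), cites(g,d)
round 1: derive anc(c) via R3 from cites(c,g), cites(g,d)
round 1: derive anc(f) via R3 from cites(f,h), cites(h,c)
round 1: derive anc(g) via R3 from cites(g,g), cites(g,d)
round 1: derive anc(h) via R3 from cites(h,c), cites(c,g)
round 1: derive anc(j) via R3 from cites(j,c), cites(c,g)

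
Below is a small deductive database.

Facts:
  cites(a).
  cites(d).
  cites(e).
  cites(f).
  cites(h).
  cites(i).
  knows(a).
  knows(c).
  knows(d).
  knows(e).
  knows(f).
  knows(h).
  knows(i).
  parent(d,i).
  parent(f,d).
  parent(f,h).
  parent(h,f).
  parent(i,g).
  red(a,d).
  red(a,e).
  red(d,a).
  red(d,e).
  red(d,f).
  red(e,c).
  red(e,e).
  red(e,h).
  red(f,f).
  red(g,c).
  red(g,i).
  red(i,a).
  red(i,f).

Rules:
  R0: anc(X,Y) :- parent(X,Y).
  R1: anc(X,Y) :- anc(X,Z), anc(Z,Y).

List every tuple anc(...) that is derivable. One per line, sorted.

anc(d,g)
anc(d,i)
anc(f,d)
anc(f,f)
anc(f,g)
anc(f,h)
anc(f,i)
anc(h,d)
anc(h,f)
anc(h,g)
anc(h,h)
anc(h,i)
anc(i,g)

round 1: derive anc(d,i) via R0 from parent(d,i)
round 1: derive anc(f,d) via R0 from parent(f,d)
round 1: derive anc(f,h) via R0 from parent(f,h)
round 1: derive anc(h,f) via R0 from parent(h,f)
round 1: derive anc(i,g) via R0 from parent(i,g)
round 2: derive anc(d,g) via R1 from anc(d,i), anc(i,g)
round 2: derive anc(f,f) via R1 from anc(f,h), anc(h,f)
round 2: derive anc(f,i) via R1 from anc(f,d), anc(d,i)
round 2: derive anc(h,d) via R1 from anc(h,f), anc(f,d)
round 2: derive anc(h,h) via R1 from anc(h,f), anc(f,h)
round 3: derive anc(f,g) via R1 from anc(f,d), anc(d,g)
round 3: derive anc(h,g) via R1 from anc(h,d), anc(d,g)
round 3: derive anc(h,i) via R1 from anc(h,d), anc(d,i)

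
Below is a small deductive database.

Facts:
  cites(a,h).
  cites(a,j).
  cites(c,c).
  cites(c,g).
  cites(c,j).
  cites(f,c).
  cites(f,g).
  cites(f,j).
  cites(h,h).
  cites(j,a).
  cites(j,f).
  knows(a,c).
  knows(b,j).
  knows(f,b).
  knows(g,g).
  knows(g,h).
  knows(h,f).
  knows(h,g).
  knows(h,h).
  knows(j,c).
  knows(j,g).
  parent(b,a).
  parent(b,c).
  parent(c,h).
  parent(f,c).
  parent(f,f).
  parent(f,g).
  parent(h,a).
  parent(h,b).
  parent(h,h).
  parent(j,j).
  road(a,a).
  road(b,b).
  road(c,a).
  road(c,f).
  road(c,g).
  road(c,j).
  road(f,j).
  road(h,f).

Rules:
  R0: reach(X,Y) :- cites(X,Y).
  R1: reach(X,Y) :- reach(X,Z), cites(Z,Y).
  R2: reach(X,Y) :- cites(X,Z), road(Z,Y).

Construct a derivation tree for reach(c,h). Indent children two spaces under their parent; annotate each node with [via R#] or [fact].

reach(c,h)  [via R1]
  reach(c,a)  [via R2]
    cites(c,c)  [fact]
    road(c,a)  [fact]
  cites(a,h)  [fact]

round 1: derive reach(a,h) via R0 from cites(a,h)
round 1: derive reach(a,j) via R0 from cites(a,j)
round 1: derive reach(c,c) via R0 from cites(c,c)
round 1: derive reach(c,g) via R0 from cites(c,g)
round 1: derive reach(c,j) via R0 from cites(c,j)
round 1: derive reach(f,c) via R0 from cites(f,c)
round 1: derive reach(f,g) via R0 from cites(f,g)
round 1: derive reach(f,j) via R0 from cites(f,j)
round 1: derive reach(h,h) via R0 from cites(h,h)
round 1: derive reach(j,a) via R0 from cites(j,a)
round 1: derive reach(j,f) via R0 from cites(j,f)
round 1: derive reach(a,f) via R2 from cites(a,h), road(h,f)
round 1: derive reach(c,a) via R2 from cites(c,c), road(c,a)
round 1: derive reach(c,f) via R2 from cites(c,c), road(c,f)
round 1: derive reach(f,a) via R2 from cites(f,c), road(c,a)
round 1: derive reach(f,f) via R2 from cites(f,c), road(c,f)
round 1: derive reach(h,f) via R2 from cites(h,h), road(h,f)
round 1: derive reach(j,j) via R2 from cites(j,f), road(f,j)
round 2: derive reach(a,a) via R1 from reach(a,j), cites(j,a)
round 2: derive reach(a,c) via R1 from reach(a,f), cites(f,c)
round 2: derive reach(a,g) via R1 from reach(a,f), cites(f,g)
round 2: derive reach(c,h) via R1 from reach(c,a), cites(a,h)
round 2: derive reach(f,h) via R1 from reach(f,a), cites(a,h)
round 2: derive reach(h,c) via R1 from reach(h,f), cites(f,c)
round 2: derive reach(h,g) via R1 from reach(h,f), cites(f,g)
round 2: derive reach(h,j) via R1 from reach(h,f), cites(f,j)
round 2: derive reach(j,c) via R1 from reach(j,f), cites(f,c)
round 2: derive reach(j,g) via R1 from reach(j,f), cites(f,g)
round 2: derive reach(j,h) via R1 from reach(j,a), cites(a,h)
round 3: derive reach(h,a) via R1 from reach(h,j), cites(j,a)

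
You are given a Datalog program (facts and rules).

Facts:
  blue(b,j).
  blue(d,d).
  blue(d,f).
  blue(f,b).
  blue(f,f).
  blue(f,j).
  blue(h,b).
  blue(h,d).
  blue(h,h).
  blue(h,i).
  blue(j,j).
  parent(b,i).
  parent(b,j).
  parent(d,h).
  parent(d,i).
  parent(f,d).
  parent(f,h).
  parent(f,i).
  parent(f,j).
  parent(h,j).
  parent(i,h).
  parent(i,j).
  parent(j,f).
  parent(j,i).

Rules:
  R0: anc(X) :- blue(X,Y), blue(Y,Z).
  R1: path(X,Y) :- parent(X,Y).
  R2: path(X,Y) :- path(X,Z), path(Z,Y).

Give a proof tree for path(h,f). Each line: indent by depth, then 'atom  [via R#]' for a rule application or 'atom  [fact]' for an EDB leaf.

path(h,f)  [via R2]
  path(h,j)  [via R1]
    parent(h,j)  [fact]
  path(j,f)  [via R1]
    parent(j,f)  [fact]

round 1: derive path(b,i) via R1 from parent(b,i)
round 1: derive path(b,j) via R1 from parent(b,j)
round 1: derive path(d,h) via R1 from parent(d,h)
round 1: derive path(d,i) via R1 from parent(d,i)
round 1: derive path(f,d) via R1 from parent(f,d)
round 1: derive path(f,h) via R1 from parent(f,h)
round 1: derive path(f,i) via R1 from parent(f,i)
round 1: derive path(f,j) via R1 from parent(f,j)
round 1: derive path(h,j) via R1 from parent(h,j)
round 1: derive path(i,h) via R1 from parent(i,h)
round 1: derive path(i,j) via R1 from parent(i,j)
round 1: derive path(j,f) via R1 from parent(j,f)
round 1: derive path(j,i) via R1 from parent(j,i)
round 2: derive path(b,f) via R2 from path(b,j), path(j,f)
round 2: derive path(b,h) via R2 from path(b,i), path(i,h)
round 2: derive path(d,j) via R2 from path(d,h), path(h,j)
round 2: derive path(f,f) via R2 from path(f,j), path(j,f)
round 2: derive path(h,f) via R2 from path(h,j), path(j,f)
round 2: derive path(h,i) via R2 from path(h,j), path(j,i)
round 2: derive path(i,f) via R2 from path(i,j), path(j,f)
round 2: derive path(i,i) via R2 from path(i,j), path(j,i)
round 2: derive path(j,d) via R2 from path(j,f), path(f,d)
round 2: derive path(j,h) via R2 from path(j,f), path(f,h)
round 2: derive path(j,j) via R2 from path(j,f), path(f,j)
round 3: derive path(b,d) via R2 from path(b,f), path(f,d)
round 3: derive path(d,d) via R2 from path(d,j), path(j,d)
round 3: derive path(d,f) via R2 from path(d,h), path(h,f)
round 3: derive path(h,d) via R2 from path(h,f), path(f,d)
round 3: derive path(h,h) via R2 from path(h,f), path(f,h)
round 3: derive path(i,d) via R2 from path(i,f), path(f,d)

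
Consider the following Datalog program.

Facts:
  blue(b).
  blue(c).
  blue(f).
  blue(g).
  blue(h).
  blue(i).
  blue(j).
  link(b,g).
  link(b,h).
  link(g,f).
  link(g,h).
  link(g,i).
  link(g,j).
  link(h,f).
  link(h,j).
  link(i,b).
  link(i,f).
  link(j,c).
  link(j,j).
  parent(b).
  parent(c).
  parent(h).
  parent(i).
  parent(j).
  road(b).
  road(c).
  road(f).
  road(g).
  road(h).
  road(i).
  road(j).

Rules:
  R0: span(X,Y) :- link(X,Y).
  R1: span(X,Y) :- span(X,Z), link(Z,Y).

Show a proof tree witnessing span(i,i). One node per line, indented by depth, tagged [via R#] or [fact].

round 1: derive span(b,g) via R0 from link(b,g)
round 1: derive span(b,h) via R0 from link(b,h)
round 1: derive span(g,f) via R0 from link(g,f)
round 1: derive span(g,h) via R0 from link(g,h)
round 1: derive span(g,i) via R0 from link(g,i)
round 1: derive span(g,j) via R0 from link(g,j)
round 1: derive span(h,f) via R0 from link(h,f)
round 1: derive span(h,j) via R0 from link(h,j)
round 1: derive span(i,b) via R0 from link(i,b)
round 1: derive span(i,f) via R0 from link(i,f)
round 1: derive span(j,c) via R0 from link(j,c)
round 1: derive span(j,j) via R0 from link(j,j)
round 2: derive span(b,f) via R1 from span(b,g), link(g,f)
round 2: derive span(b,i) via R1 from span(b,g), link(g,i)
round 2: derive span(b,j) via R1 from span(b,g), link(g,j)
round 2: derive span(g,b) via R1 from span(g,i), link(i,b)
round 2: derive span(g,c) via R1 from span(g,j), link(j,c)
round 2: derive span(h,c) via R1 from span(h,j), link(j,c)
round 2: derive span(i,g) via R1 from span(i,b), link(b,g)
round 2: derive span(i,h) via R1 from span(i,b), link(b,h)
round 3: derive span(b,b) via R1 from span(b,i), link(i,b)
round 3: derive span(b,c) via R1 from span(b,j), link(j,c)
round 3: derive span(g,g) via R1 from span(g,b), link(b,g)
round 3: derive span(i,i) via R1 from span(i,g), link(g,i)
round 3: derive span(i,j) via R1 from span(i,g), link(g,j)
round 4: derive span(i,c) via R1 from span(i,j), link(j,c)

span(i,i)  [via R1]
  span(i,g)  [via R1]
    span(i,b)  [via R0]
      link(i,b)  [fact]
    link(b,g)  [fact]
  link(g,i)  [fact]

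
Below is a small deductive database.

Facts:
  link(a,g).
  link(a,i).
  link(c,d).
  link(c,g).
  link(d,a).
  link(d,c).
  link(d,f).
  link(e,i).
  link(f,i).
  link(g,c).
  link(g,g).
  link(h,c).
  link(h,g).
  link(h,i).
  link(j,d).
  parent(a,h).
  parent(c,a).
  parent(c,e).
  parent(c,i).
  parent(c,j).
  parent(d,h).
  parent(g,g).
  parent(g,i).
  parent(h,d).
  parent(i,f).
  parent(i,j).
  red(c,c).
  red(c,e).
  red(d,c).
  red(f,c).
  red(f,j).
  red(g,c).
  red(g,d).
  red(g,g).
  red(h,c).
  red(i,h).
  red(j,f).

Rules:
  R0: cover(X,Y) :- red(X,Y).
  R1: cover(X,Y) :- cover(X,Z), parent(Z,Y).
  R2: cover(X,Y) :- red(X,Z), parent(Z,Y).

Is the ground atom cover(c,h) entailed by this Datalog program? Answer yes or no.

round 1: derive cover(c,c) via R0 from red(c,c)
round 1: derive cover(c,e) via R0 from red(c,e)
round 1: derive cover(d,c) via R0 from red(d,c)
round 1: derive cover(f,c) via R0 from red(f,c)
round 1: derive cover(f,j) via R0 from red(f,j)
round 1: derive cover(g,c) via R0 from red(g,c)
round 1: derive cover(g,d) via R0 from red(g,d)
round 1: derive cover(g,g) via R0 from red(g,g)
round 1: derive cover(h,c) via R0 from red(h,c)
round 1: derive cover(i,h) via R0 from red(i,h)
round 1: derive cover(j,f) via R0 from red(j,f)
round 1: derive cover(c,a) via R2 from red(c,c), parent(c,a)
round 1: derive cover(c,i) via R2 from red(c,c), parent(c,i)
round 1: derive cover(c,j) via R2 from red(c,c), parent(c,j)
round 1: derive cover(d,a) via R2 from red(d,c), parent(c,a)
round 1: derive cover(d,e) via R2 from red(d,c), parent(c,e)
round 1: derive cover(d,i) via R2 from red(d,c), parent(c,i)
round 1: derive cover(d,j) via R2 from red(d,c), parent(c,j)
round 1: derive cover(f,a) via R2 from red(f,c), parent(c,a)
round 1: derive cover(f,e) via R2 from red(f,c), parent(c,e)
round 1: derive cover(f,i) via R2 from red(f,c), parent(c,i)
round 1: derive cover(g,a) via R2 from red(g,c), parent(c,a)
round 1: derive cover(g,e) via R2 from red(g,c), parent(c,e)
round 1: derive cover(g,h) via R2 from red(g,d), parent(d,h)
round 1: derive cover(g,i) via R2 from red(g,c), parent(c,i)
round 1: derive cover(g,j) via R2 from red(g,c), parent(c,j)
round 1: derive cover(h,a) via R2 from red(h,c), parent(c,a)
round 1: derive cover(h,e) via R2 from red(h,c), parent(c,e)
round 1: derive cover(h,i) via R2 from red(h,c), parent(c,i)
round 1: derive cover(h,j) via R2 from red(h,c), parent(c,j)
round 1: derive cover(i,d) via R2 from red(i,h), parent(h,d)
round 2: derive cover(c,f) via R1 from cover(c,i), parent(i,f)
round 2: derive cover(c,h) via R1 from cover(c,a), parent(a,h)
round 2: derive cover(d,f) via R1 from cover(d,i), parent(i,f)
round 2: derive cover(d,h) via R1 from cover(d,a), parent(a,h)
round 2: derive cover(f,f) via R1 from cover(f,i), parent(i,f)
round 2: derive cover(f,h) via R1 from cover(f,a), parent(a,h)
round 2: derive cover(g,f) via R1 from cover(g,i), parent(i,f)
round 2: derive cover(h,f) via R1 from cover(h,i), parent(i,f)
round 2: derive cover(h,h) via R1 from cover(h,a), parent(a,h)
round 3: derive cover(c,d) via R1 from cover(c,h), parent(h,d)
round 3: derive cover(d,d) via R1 from cover(d,h), parent(h,d)
round 3: derive cover(f,d) via R1 from cover(f,h), parent(h,d)
round 3: derive cover(h,d) via R1 from cover(h,h), parent(h,d)

yes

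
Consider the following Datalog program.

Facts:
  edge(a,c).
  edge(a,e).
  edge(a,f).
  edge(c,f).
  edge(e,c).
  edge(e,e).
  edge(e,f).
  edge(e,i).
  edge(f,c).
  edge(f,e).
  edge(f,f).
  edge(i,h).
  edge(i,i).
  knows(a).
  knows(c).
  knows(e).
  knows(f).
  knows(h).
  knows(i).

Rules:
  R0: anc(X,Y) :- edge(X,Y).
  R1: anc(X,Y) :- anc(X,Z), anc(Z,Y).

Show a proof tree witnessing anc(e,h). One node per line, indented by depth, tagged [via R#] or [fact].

round 1: derive anc(a,c) via R0 from edge(a,c)
round 1: derive anc(a,e) via R0 from edge(a,e)
round 1: derive anc(a,f) via R0 from edge(a,f)
round 1: derive anc(c,f) via R0 from edge(c,f)
round 1: derive anc(e,c) via R0 from edge(e,c)
round 1: derive anc(e,e) via R0 from edge(e,e)
round 1: derive anc(e,f) via R0 from edge(e,f)
round 1: derive anc(e,i) via R0 from edge(e,i)
round 1: derive anc(f,c) via R0 from edge(f,c)
round 1: derive anc(f,e) via R0 from edge(f,e)
round 1: derive anc(f,f) via R0 from edge(f,f)
round 1: derive anc(i,h) via R0 from edge(i,h)
round 1: derive anc(i,i) via R0 from edge(i,i)
round 2: derive anc(a,i) via R1 from anc(a,e), anc(e,i)
round 2: derive anc(c,c) via R1 from anc(c,f), anc(f,c)
round 2: derive anc(c,e) via R1 from anc(c,f), anc(f,e)
round 2: derive anc(e,h) via R1 from anc(e,i), anc(i,h)
round 2: derive anc(f,i) via R1 from anc(f,e), anc(e,i)
round 3: derive anc(a,h) via R1 from anc(a,e), anc(e,h)
round 3: derive anc(c,h) via R1 from anc(c,e), anc(e,h)
round 3: derive anc(c,i) via R1 from anc(c,e), anc(e,i)
round 3: derive anc(f,h) via R1 from anc(f,e), anc(e,h)

anc(e,h)  [via R1]
  anc(e,i)  [via R0]
    edge(e,i)  [fact]
  anc(i,h)  [via R0]
    edge(i,h)  [fact]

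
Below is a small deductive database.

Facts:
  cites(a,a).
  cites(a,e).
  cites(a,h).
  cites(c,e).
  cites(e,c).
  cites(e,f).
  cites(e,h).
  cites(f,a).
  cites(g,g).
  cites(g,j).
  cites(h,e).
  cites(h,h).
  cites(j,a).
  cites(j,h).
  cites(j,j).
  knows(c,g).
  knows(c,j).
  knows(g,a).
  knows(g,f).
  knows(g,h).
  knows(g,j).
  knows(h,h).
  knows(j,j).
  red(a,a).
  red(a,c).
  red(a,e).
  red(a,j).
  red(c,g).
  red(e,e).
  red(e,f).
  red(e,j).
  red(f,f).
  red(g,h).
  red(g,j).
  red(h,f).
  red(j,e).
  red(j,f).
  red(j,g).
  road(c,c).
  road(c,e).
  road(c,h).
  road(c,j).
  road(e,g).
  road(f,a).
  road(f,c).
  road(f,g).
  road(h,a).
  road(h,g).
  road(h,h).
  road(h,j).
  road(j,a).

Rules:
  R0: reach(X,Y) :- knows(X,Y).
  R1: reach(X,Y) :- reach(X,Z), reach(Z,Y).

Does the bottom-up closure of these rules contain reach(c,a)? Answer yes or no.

yes

round 1: derive reach(c,g) via R0 from knows(c,g)
round 1: derive reach(c,j) via R0 from knows(c,j)
round 1: derive reach(g,a) via R0 from knows(g,a)
round 1: derive reach(g,f) via R0 from knows(g,f)
round 1: derive reach(g,h) via R0 from knows(g,h)
round 1: derive reach(g,j) via R0 from knows(g,j)
round 1: derive reach(h,h) via R0 from knows(h,h)
round 1: derive reach(j,j) via R0 from knows(j,j)
round 2: derive reach(c,a) via R1 from reach(c,g), reach(g,a)
round 2: derive reach(c,f) via R1 from reach(c,g), reach(g,f)
round 2: derive reach(c,h) via R1 from reach(c,g), reach(g,h)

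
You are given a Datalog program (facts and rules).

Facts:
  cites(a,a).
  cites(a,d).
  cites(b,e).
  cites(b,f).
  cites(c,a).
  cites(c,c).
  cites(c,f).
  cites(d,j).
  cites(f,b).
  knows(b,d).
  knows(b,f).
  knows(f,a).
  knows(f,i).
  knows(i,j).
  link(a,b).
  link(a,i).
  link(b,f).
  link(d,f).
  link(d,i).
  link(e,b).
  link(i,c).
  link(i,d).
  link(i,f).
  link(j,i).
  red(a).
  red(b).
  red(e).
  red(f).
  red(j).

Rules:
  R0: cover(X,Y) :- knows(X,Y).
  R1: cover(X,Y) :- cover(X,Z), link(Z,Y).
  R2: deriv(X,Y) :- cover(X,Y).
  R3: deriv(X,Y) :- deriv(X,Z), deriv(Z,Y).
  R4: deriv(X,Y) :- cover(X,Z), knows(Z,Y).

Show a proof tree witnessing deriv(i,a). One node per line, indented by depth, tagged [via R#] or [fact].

deriv(i,a)  [via R4]
  cover(i,f)  [via R1]
    cover(i,i)  [via R1]
      cover(i,j)  [via R0]
        knows(i,j)  [fact]
      link(j,i)  [fact]
    link(i,f)  [fact]
  knows(f,a)  [fact]

round 1: derive cover(b,d) via R0 from knows(b,d)
round 1: derive cover(b,f) via R0 from knows(b,f)
round 1: derive cover(f,a) via R0 from knows(f,a)
round 1: derive cover(f,i) via R0 from knows(f,i)
round 1: derive cover(i,j) via R0 from knows(i,j)
round 2: derive cover(b,i) via R1 from cover(b,d), link(d,i)
round 2: derive cover(f,b) via R1 from cover(f,a), link(a,b)
round 2: derive cover(f,c) via R1 from cover(f,i), link(i,c)
round 2: derive cover(f,d) via R1 from cover(f,i), link(i,d)
round 2: derive cover(f,f) via R1 from cover(f,i), link(i,f)
round 2: derive cover(i,i) via R1 from cover(i,j), link(j,i)
round 2: derive deriv(b,d) via R2 from cover(b,d)
round 2: derive deriv(b,f) via R2 from cover(b,f)
round 2: derive deriv(f,a) via R2 from cover(f,a)
round 2: derive deriv(f,i) via R2 from cover(f,i)
round 2: derive deriv(i,j) via R2 from cover(i,j)
round 2: derive deriv(b,a) via R4 from cover(b,f), knows(f,a)
round 2: derive deriv(b,i) via R4 from cover(b,f), knows(f,i)
round 2: derive deriv(f,j) via R4 from cover(f,i), knows(i,j)
round 3: derive cover(b,c) via R1 from cover(b,i), link(i,c)
round 3: derive cover(i,c) via R1 from cover(i,i), link(i,c)
round 3: derive cover(i,d) via R1 from cover(i,i), link(i,d)
round 3: derive cover(i,f) via R1 from cover(i,i), link(i,f)
round 3: derive deriv(f,b) via R2 from cover(f,b)
round 3: derive deriv(f,c) via R2 from cover(f,c)
round 3: derive deriv(f,d) via R2 from cover(f,d)
round 3: derive deriv(f,f) via R2 from cover(f,f)
round 3: derive deriv(i,i) via R2 from cover(i,i)
round 3: derive deriv(b,j) via R3 from deriv(b,f), deriv(f,j)
round 4: derive deriv(b,c) via R2 from cover(b,c)
round 4: derive deriv(i,c) via R2 from cover(i,c)
round 4: derive deriv(i,d) via R2 from cover(i,d)
round 4: derive deriv(i,f) via R2 from cover(i,f)
round 4: derive deriv(b,b) via R3 from deriv(b,f), deriv(f,b)
round 4: derive deriv(i,a) via R4 from cover(i,f), knows(f,a)
round 5: derive deriv(i,b) via R3 from deriv(i,f), deriv(f,b)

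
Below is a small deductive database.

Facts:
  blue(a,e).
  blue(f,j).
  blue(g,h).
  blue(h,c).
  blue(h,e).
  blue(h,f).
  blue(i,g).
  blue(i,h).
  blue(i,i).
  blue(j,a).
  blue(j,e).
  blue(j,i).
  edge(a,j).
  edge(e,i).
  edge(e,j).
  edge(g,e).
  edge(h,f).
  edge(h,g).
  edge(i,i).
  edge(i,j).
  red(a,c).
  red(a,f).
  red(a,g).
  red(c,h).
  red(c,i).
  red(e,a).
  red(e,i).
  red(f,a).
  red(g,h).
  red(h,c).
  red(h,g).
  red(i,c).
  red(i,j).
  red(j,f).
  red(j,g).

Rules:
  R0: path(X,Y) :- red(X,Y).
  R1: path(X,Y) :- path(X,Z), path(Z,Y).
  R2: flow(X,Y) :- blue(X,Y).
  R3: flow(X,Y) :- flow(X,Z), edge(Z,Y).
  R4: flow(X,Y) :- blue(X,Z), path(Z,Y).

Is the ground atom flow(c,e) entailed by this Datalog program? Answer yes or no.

no

round 1: derive path(a,c) via R0 from red(a,c)
round 1: derive path(a,f) via R0 from red(a,f)
round 1: derive path(a,g) via R0 from red(a,g)
round 1: derive path(c,h) via R0 from red(c,h)
round 1: derive path(c,i) via R0 from red(c,i)
round 1: derive path(e,a) via R0 from red(e,a)
round 1: derive path(e,i) via R0 from red(e,i)
round 1: derive path(f,a) via R0 from red(f,a)
round 1: derive path(g,h) via R0 from red(g,h)
round 1: derive path(h,c) via R0 from red(h,c)
round 1: derive path(h,g) via R0 from red(h,g)
round 1: derive path(i,c) via R0 from red(i,c)
round 1: derive path(i,j) via R0 from red(i,j)
round 1: derive path(j,f) via R0 from red(j,f)
round 1: derive path(j,g) via R0 from red(j,g)
round 1: derive flow(a,e) via R2 from blue(a,e)
round 1: derive flow(f,j) via R2 from blue(f,j)
round 1: derive flow(g,h) via R2 from blue(g,h)
round 1: derive flow(h,c) via R2 from blue(h,c)
round 1: derive flow(h,e) via R2 from blue(h,e)
round 1: derive flow(h,f) via R2 from blue(h,f)
round 1: derive flow(i,g) via R2 from blue(i,g)
round 1: derive flow(i,h) via R2 from blue(i,h)
round 1: derive flow(i,i) via R2 from blue(i,i)
round 1: derive flow(j,a) via R2 from blue(j,a)
round 1: derive flow(j,e) via R2 from blue(j,e)
round 1: derive flow(j,i) via R2 from blue(j,i)
round 2: derive path(a,a) via R1 from path(a,f), path(f,a)
round 2: derive path(a,h) via R1 from path(a,c), path(c,h)
round 2: derive path(a,i) via R1 from path(a,c), path(c,i)
round 2: derive path(c,c) via R1 from path(c,h), path(h,c)
round 2: derive path(c,g) via R1 from path(c,h), path(h,g)
round 2: derive path(c,j) via R1 from path(c,i), path(i,j)
round 2: derive path(e,c) via R1 from path(e,a), path(a,c)
round 2: derive path(e,f) via R1 from path(e,a), path(a,f)
round 2: derive path(e,g) via R1 from path(e,a), path(a,g)
round 2: derive path(e,j) via R1 from path(e,i), path(i,j)
round 2: derive path(f,c) via R1 from path(f,a), path(a,c)
round 2: derive path(f,f) via R1 from path(f,a), path(a,f)
round 2: derive path(f,g) via R1 from path(f,a), path(a,g)
round 2: derive path(g,c) via R1 from path(g,h), path(h,c)
round 2: derive path(g,g) via R1 from path(g,h), path(h,g)
round 2: derive path(h,h) via R1 from path(h,c), path(c,h)
round 2: derive path(h,i) via R1 from path(h,c), path(c,i)
round 2: derive path(i,f) via R1 from path(i,j), path(j,f)
round 2: derive path(i,g) via R1 from path(i,j), path(j,g)
round 2: derive path(i,h) via R1 from path(i,c), path(c,h)
round 2: derive path(i,i) via R1 from path(i,c), path(c,i)
round 2: derive path(j,a) via R1 from path(j,f), path(f,a)
round 2: derive path(j,h) via R1 from path(j,g), path(g,h)
round 2: derive flow(a,i) via R3 from flow(a,e), edge(e,i)
round 2: derive flow(a,j) via R3 from flow(a,e), edge(e,j)
round 2: derive flow(g,f) via R3 from flow(g,h), edge(h,f)
round 2: derive flow(g,g) via R3 from flow(g,h), edge(h,g)
round 2: derive flow(h,i) via R3 from flow(h,e), edge(e,i)
round 2: derive flow(h,j) via R3 from flow(h,e), edge(e,j)
round 2: derive flow(i,e) via R3 from flow(i,g), edge(g,e)
round 2: derive flow(i,f) via R3 from flow(i,h), edge(h,f)
round 2: derive flow(i,j) via R3 from flow(i,i), edge(i,j)
round 2: derive flow(j,j) via R3 from flow(j,a), edge(a,j)
round 2: derive flow(a,a) via R4 from blue(a,e), path(e,a)
round 2: derive flow(f,f) via R4 from blue(f,j), path(j,f)
round 2: derive flow(f,g) via R4 from blue(f,j), path(j,g)
round 2: derive flow(g,c) via R4 from blue(g,h), path(h,c)
round 2: derive flow(h,a) via R4 from blue(h,e), path(e,a)
round 2: derive flow(h,h) via R4 from blue(h,c), path(c,h)
round 2: derive flow(i,c) via R4 from blue(i,h), path(h,c)
round 2: derive flow(j,c) via R4 from blue(j,a), path(a,c)
round 2: derive flow(j,f) via R4 from blue(j,a), path(a,f)
round 2: derive flow(j,g) via R4 from blue(j,a), path(a,g)
round 3: derive path(a,j) via R1 from path(a,c), path(c,j)
round 3: derive path(c,a) via R1 from path(c,j), path(j,a)
round 3: derive path(c,f) via R1 from path(c,i), path(i,f)
round 3: derive path(e,h) via R1 from path(e,a), path(a,h)
round 3: derive path(f,h) via R1 from path(f,a), path(a,h)
round 3: derive path(f,i) via R1 from path(f,a), path(a,i)
round 3: derive path(f,j) via R1 from path(f,c), path(c,j)
round 3: derive path(g,i) via R1 from path(g,c), path(c,i)
round 3: derive path(g,j) via R1 from path(g,c), path(c,j)
round 3: derive path(h,f) via R1 from path(h,i), path(i,f)
round 3: derive path(h,j) via R1 from path(h,c), path(c,j)
round 3: derive path(i,a) via R1 from path(i,f), path(f,a)
round 3: derive path(j,c) via R1 from path(j,a), path(a,c)
round 3: derive path(j,i) via R1 from path(j,a), path(a,i)
round 3: derive flow(f,e) via R3 from flow(f,g), edge(g,e)
round 3: derive flow(g,e) via R3 from flow(g,g), edge(g,e)
round 3: derive flow(h,g) via R3 from flow(h,h), edge(h,g)
round 3: derive flow(a,c) via R4 from blue(a,e), path(e,c)
round 3: derive flow(a,f) via R4 from blue(a,e), path(e,f)
round 3: derive flow(a,g) via R4 from blue(a,e), path(e,g)
round 3: derive flow(f,a) via R4 from blue(f,j), path(j,a)
round 3: derive flow(f,h) via R4 from blue(f,j), path(j,h)
round 3: derive flow(g,i) via R4 from blue(g,h), path(h,i)
round 3: derive flow(j,h) via R4 from blue(j,a), path(a,h)
round 4: derive path(g,a) via R1 from path(g,c), path(c,a)
round 4: derive path(g,f) via R1 from path(g,c), path(c,f)
round 4: derive path(h,a) via R1 from path(h,c), path(c,a)
round 4: derive path(j,j) via R1 from path(j,a), path(a,j)
round 4: derive flow(f,i) via R3 from flow(f,e), edge(e,i)
round 4: derive flow(g,j) via R3 from flow(g,e), edge(e,j)
round 4: derive flow(a,h) via R4 from blue(a,e), path(e,h)
round 4: derive flow(f,c) via R4 from blue(f,j), path(j,c)
round 4: derive flow(i,a) via R4 from blue(i,i), path(i,a)
round 5: derive flow(g,a) via R4 from blue(g,h), path(h,a)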